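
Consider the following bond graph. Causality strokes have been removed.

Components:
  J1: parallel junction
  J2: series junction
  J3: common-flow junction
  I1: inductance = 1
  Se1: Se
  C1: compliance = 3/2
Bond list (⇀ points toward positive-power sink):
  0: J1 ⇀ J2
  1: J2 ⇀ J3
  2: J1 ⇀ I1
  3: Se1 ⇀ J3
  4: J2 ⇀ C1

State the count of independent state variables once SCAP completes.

2  (C1, I1 all integral)

bond 3 |J3  (Se1 (Se) sets effort on bond)
bond 1 |J2  (J3 needs exactly one f-in)
bond 2 |I1  (I1 outputs flow p/I1)
bond 0 |J1  (J1 needs exactly one e-in)
bond 4 |J2  (common-f at J2 fixed by 0)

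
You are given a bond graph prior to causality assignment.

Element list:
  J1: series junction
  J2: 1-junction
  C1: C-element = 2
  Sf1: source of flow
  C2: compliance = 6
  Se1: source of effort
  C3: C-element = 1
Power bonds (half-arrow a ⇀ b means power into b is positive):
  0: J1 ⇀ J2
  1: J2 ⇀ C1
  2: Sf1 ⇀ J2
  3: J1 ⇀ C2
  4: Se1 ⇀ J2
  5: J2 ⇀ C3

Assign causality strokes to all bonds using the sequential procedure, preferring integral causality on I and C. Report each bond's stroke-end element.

β0 stroke→J2
β1 stroke→J2
β2 stroke→Sf1
β3 stroke→J1
β4 stroke→J2
β5 stroke→J2

bond 2 →Sf1  (Sf1 fixes flow; stroke at Sf1)
bond 4 →J2  (Se1: effort source, stroke at far end)
bond 0 →J2  (common-f at J2 fixed by 2)
bond 1 →J2  (common-f at J2 fixed by 2)
bond 5 →J2  (1-jn J2 has f-setter on 2)
bond 3 →J1  (common-f at J1 fixed by 0)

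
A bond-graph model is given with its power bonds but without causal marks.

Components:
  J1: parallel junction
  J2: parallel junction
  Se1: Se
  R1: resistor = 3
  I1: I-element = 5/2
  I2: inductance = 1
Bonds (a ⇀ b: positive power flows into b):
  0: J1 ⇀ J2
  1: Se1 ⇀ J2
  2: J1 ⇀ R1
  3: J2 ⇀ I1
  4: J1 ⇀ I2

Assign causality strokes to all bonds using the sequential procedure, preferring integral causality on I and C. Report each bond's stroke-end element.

#1 stroke→J2  (source Se1 imposes e)
#0 stroke→J1  (0-jn J2 has e-setter on 1)
#3 stroke→I1  (common-e at J2 fixed by 1)
#2 stroke→R1  (0-jn J1 has e-setter on 0)
#4 stroke→I2  (0-jn J1 has e-setter on 0)

b0 stroke→J1
b1 stroke→J2
b2 stroke→R1
b3 stroke→I1
b4 stroke→I2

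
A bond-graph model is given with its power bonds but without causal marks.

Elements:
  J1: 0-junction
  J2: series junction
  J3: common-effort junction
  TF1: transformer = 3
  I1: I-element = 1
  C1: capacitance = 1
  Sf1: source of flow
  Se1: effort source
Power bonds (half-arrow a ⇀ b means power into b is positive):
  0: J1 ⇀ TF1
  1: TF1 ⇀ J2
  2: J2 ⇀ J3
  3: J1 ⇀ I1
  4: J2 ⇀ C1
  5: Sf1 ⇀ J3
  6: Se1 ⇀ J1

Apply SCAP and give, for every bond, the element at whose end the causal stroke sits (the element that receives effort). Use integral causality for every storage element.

bond 0 →TF1
bond 1 →J2
bond 2 →J3
bond 3 →I1
bond 4 →J2
bond 5 →Sf1
bond 6 →J1

#5 stroke at Sf1  (Sf1 fixes flow; stroke at Sf1)
#6 stroke at J1  (Se1: effort source, stroke at far end)
#0 stroke at TF1  (J1: bond 6 brought effort, rest push out)
#3 stroke at I1  (common-e at J1 fixed by 6)
#2 stroke at J3  (closing 0-jn rule on J3)
#1 stroke at J2  (through TF1, causality passes straight; one stroke at TF1)
#4 stroke at J2  (J2: bond 2 brought flow, rest push out)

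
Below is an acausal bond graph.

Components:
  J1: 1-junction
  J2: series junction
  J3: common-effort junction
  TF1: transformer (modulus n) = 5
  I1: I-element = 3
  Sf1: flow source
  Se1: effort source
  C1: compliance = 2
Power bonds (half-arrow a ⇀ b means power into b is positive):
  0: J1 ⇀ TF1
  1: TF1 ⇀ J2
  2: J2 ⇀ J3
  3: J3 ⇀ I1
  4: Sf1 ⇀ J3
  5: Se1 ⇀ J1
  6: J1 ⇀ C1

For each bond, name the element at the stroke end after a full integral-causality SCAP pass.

β0 |TF1
β1 |J2
β2 |J3
β3 |I1
β4 |Sf1
β5 |J1
β6 |J1

β4 stroke at Sf1  (Sf1 (Sf) sets flow on bond)
β5 stroke at J1  (Se1: effort source, stroke at far end)
β3 stroke at I1  (prefer integral on I1)
β2 stroke at J3  (closing 0-jn rule on J3)
β1 stroke at J2  (J2: bond 2 brought flow, rest push out)
β0 stroke at TF1  (through TF1, causality passes straight; one stroke at TF1)
β6 stroke at J1  (1-jn J1 has f-setter on 0)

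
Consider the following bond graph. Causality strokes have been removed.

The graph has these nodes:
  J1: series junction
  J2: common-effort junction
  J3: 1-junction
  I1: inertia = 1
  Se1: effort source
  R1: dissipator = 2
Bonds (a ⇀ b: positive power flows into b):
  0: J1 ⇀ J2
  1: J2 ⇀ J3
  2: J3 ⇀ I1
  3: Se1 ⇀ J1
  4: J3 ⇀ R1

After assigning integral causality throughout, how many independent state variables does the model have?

1  (I1 all integral)

bond 3 stroke→J1  (Se1: effort source, stroke at far end)
bond 0 stroke→J2  (J1 needs exactly one f-in)
bond 1 stroke→J3  (J2: bond 0 brought effort, rest push out)
bond 2 stroke→I1  (I1 integral (f out))
bond 4 stroke→J3  (J3 flow already set via bond 2)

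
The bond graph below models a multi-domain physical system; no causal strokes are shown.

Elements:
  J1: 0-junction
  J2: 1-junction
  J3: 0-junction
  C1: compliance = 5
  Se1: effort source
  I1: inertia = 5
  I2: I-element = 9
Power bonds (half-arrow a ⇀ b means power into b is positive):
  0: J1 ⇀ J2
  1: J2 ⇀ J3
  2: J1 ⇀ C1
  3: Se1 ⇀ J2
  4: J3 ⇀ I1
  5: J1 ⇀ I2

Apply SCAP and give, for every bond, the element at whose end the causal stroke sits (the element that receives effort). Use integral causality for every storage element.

b0 stroke→J2
b1 stroke→J3
b2 stroke→J1
b3 stroke→J2
b4 stroke→I1
b5 stroke→I2

bond 3 stroke at J2  (Se1 (Se) sets effort on bond)
bond 2 stroke at J1  (prefer integral on C1)
bond 0 stroke at J2  (common-e at J1 fixed by 2)
bond 5 stroke at I2  (common-e at J1 fixed by 2)
bond 1 stroke at J3  (J2 needs exactly one f-in)
bond 4 stroke at I1  (J3: bond 1 brought effort, rest push out)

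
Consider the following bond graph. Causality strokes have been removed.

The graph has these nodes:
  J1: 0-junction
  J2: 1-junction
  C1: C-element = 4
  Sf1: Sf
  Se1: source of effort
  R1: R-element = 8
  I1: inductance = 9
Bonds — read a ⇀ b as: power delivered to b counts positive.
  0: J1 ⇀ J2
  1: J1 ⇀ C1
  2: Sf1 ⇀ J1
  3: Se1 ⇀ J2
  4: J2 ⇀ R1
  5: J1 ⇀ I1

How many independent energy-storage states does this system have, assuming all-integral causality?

2  (C1, I1 all integral)

b2 stroke→Sf1  (Sf1 (Sf) sets flow on bond)
b3 stroke→J2  (source Se1 imposes e)
b1 stroke→J1  (prefer integral on C1)
b0 stroke→J2  (J1: bond 1 brought effort, rest push out)
b5 stroke→I1  (J1: bond 1 brought effort, rest push out)
b4 stroke→R1  (closing 1-jn rule on J2)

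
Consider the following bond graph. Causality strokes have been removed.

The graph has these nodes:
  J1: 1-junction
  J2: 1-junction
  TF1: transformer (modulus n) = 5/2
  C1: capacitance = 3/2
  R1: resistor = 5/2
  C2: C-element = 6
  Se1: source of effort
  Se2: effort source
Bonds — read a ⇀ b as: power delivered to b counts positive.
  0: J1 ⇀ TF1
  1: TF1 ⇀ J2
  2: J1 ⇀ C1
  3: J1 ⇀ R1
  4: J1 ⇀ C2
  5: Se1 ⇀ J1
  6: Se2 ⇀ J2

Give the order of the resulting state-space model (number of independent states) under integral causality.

β5 →J1  (Se1: effort source, stroke at far end)
β6 →J2  (Se2 (Se) sets effort on bond)
β1 →TF1  (only one flow-in slot at J2)
β0 →J1  (TF TF1: opposite of bond 1)
β2 →J1  (C1 outputs effort q/C1)
β4 →J1  (C2 outputs effort q/C2)
β3 →R1  (J1 needs exactly one f-in)

2  (C1, C2 all integral)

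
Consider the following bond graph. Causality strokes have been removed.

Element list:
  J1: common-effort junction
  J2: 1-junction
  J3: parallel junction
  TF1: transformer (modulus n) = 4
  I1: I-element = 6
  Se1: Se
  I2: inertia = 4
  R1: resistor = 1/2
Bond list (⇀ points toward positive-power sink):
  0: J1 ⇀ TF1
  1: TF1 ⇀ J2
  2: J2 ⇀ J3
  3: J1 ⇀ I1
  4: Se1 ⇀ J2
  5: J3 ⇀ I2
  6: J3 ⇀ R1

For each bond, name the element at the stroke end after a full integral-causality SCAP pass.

bond 0 |J1
bond 1 |TF1
bond 2 |J2
bond 3 |I1
bond 4 |J2
bond 5 |I2
bond 6 |J3

β4 stroke→J2  (Se1 (Se) sets effort on bond)
β3 stroke→I1  (I1 outputs flow p/I1)
β0 stroke→J1  (J1: last free bond brings effort in)
β1 stroke→TF1  (TF1 one-in-one-out from 0)
β2 stroke→J2  (J2 flow already set via bond 1)
β5 stroke→I2  (I2 integral (f out))
β6 stroke→J3  (closing 0-jn rule on J3)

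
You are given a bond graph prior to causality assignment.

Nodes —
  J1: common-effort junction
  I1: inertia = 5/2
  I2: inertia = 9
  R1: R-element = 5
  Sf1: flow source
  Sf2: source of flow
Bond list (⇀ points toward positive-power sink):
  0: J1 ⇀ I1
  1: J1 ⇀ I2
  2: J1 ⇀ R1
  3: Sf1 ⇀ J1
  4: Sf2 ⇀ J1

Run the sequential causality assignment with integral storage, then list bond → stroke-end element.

#0 |I1
#1 |I2
#2 |J1
#3 |Sf1
#4 |Sf2

#3 →Sf1  (Sf1 (Sf) sets flow on bond)
#4 →Sf2  (Sf2 fixes flow; stroke at Sf2)
#0 →I1  (I1 outputs flow p/I1)
#1 →I2  (I2: I, integral causality)
#2 →J1  (closing 0-jn rule on J1)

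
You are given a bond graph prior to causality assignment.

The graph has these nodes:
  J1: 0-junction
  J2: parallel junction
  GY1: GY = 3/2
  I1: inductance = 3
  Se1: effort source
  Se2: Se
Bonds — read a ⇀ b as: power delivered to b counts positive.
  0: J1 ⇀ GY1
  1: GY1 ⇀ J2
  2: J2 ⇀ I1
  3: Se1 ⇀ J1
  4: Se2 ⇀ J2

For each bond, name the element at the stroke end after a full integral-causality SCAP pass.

bond 3 |J1  (Se1 (Se) sets effort on bond)
bond 4 |J2  (Se2 fixes effort; stroke away)
bond 0 |GY1  (common-e at J1 fixed by 3)
bond 1 |GY1  (0-jn J2 has e-setter on 4)
bond 2 |I1  (J2 effort already set via bond 4)

b0 →GY1
b1 →GY1
b2 →I1
b3 →J1
b4 →J2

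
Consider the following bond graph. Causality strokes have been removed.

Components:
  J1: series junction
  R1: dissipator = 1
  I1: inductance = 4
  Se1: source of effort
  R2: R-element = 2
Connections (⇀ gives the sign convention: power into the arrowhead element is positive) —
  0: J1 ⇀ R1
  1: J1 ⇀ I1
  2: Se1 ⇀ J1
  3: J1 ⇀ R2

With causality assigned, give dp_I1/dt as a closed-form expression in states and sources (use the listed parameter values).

β2 stroke at J1  (Se1 fixes effort; stroke away)
β1 stroke at I1  (I1: I, integral causality)
β0 stroke at J1  (1-jn J1 has f-setter on 1)
β3 stroke at J1  (1-jn J1 has f-setter on 1)

dp_I1/dt = E_Se1 - 3*p_I1/4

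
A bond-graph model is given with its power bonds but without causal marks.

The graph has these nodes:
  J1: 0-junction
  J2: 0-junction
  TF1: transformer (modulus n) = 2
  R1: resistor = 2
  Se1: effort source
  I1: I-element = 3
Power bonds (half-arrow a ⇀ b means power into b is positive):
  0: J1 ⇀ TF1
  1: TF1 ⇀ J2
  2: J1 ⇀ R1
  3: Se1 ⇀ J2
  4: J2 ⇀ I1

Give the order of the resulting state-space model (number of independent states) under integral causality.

bond 3 |J2  (Se1 (Se) sets effort on bond)
bond 1 |TF1  (common-e at J2 fixed by 3)
bond 4 |I1  (0-jn J2 has e-setter on 3)
bond 0 |J1  (TF1 one-in-one-out from 1)
bond 2 |R1  (J1 effort already set via bond 0)

1  (I1 all integral)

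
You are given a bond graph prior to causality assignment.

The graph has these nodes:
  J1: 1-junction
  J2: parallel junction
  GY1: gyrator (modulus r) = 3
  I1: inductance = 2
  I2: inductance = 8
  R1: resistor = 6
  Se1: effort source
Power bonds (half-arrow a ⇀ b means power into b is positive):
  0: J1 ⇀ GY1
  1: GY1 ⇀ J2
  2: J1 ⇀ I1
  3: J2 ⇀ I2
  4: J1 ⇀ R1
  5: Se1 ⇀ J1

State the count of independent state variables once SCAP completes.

2  (I1, I2 all integral)

bond 5 |J1  (Se1 fixes effort; stroke away)
bond 2 |I1  (I1 integral (f out))
bond 0 |J1  (common-f at J1 fixed by 2)
bond 4 |J1  (J1 flow already set via bond 2)
bond 1 |J2  (GY1: gyrator matches bond 0)
bond 3 |I2  (J2: bond 1 brought effort, rest push out)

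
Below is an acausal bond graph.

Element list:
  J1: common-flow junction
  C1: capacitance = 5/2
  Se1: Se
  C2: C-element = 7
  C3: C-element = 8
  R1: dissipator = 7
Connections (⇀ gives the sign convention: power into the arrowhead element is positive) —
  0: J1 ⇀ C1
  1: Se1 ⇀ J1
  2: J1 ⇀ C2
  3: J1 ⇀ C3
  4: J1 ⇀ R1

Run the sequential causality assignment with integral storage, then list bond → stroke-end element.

β1 →J1  (Se1 fixes effort; stroke away)
β0 →J1  (prefer integral on C1)
β2 →J1  (C2 integral (e out))
β3 →J1  (C3 integral (e out))
β4 →R1  (closing 1-jn rule on J1)

#0 |J1
#1 |J1
#2 |J1
#3 |J1
#4 |R1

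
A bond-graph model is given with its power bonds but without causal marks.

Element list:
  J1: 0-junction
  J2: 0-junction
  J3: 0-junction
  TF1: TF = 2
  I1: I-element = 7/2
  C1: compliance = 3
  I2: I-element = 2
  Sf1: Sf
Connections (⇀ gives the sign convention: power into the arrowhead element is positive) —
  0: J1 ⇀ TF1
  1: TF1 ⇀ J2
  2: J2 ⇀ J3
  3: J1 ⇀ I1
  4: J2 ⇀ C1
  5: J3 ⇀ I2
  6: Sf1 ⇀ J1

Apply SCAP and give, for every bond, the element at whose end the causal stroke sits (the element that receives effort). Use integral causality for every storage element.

#6 |Sf1  (Sf1 fixes flow; stroke at Sf1)
#3 |I1  (I1: I, integral causality)
#0 |J1  (closing 0-jn rule on J1)
#1 |TF1  (TF1: transformer flips bond 0)
#4 |J2  (prefer integral on C1)
#2 |J3  (J2: bond 4 brought effort, rest push out)
#5 |I2  (J3 effort already set via bond 2)

β0 |J1
β1 |TF1
β2 |J3
β3 |I1
β4 |J2
β5 |I2
β6 |Sf1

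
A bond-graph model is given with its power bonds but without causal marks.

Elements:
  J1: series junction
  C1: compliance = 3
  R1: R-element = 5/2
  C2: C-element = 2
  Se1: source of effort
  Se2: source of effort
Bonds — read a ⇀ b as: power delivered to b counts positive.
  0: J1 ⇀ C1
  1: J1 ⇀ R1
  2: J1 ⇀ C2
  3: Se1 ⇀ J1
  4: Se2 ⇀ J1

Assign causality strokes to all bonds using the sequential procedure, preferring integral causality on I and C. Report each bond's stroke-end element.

bond 3 stroke at J1  (Se1 (Se) sets effort on bond)
bond 4 stroke at J1  (Se2 fixes effort; stroke away)
bond 0 stroke at J1  (C1 integral (e out))
bond 2 stroke at J1  (C2 integral (e out))
bond 1 stroke at R1  (only one flow-in slot at J1)

β0 |J1
β1 |R1
β2 |J1
β3 |J1
β4 |J1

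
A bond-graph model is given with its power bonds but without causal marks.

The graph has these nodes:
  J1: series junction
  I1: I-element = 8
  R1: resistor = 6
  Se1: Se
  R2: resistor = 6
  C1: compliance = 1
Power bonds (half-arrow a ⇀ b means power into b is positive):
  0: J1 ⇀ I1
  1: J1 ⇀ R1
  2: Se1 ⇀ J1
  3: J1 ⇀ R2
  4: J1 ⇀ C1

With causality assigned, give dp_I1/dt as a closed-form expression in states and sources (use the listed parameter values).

dp_I1/dt = E_Se1 - 3*p_I1/2 - q_C1

b2 →J1  (Se1: effort source, stroke at far end)
b0 →I1  (prefer integral on I1)
b1 →J1  (J1: bond 0 brought flow, rest push out)
b3 →J1  (J1 flow already set via bond 0)
b4 →J1  (1-jn J1 has f-setter on 0)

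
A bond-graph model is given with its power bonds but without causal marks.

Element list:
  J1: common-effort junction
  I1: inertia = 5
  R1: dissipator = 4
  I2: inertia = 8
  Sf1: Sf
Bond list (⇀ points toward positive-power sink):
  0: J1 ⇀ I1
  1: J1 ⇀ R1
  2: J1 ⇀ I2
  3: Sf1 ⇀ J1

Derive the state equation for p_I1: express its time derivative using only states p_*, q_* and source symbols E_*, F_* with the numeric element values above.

dp_I1/dt = 4*F_Sf1 - 4*p_I1/5 - p_I2/2

#3 stroke at Sf1  (Sf1 fixes flow; stroke at Sf1)
#0 stroke at I1  (I1 outputs flow p/I1)
#2 stroke at I2  (I2 outputs flow p/I2)
#1 stroke at J1  (only one effort-in slot at J1)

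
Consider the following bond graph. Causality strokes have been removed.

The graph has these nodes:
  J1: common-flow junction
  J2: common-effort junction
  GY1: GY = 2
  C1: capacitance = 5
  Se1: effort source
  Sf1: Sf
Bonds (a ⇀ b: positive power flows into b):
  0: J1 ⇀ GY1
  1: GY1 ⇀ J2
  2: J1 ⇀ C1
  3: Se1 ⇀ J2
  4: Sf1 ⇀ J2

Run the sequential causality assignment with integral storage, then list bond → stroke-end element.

#3 →J2  (Se1 fixes effort; stroke away)
#4 →Sf1  (source Sf1 imposes f)
#1 →GY1  (0-jn J2 has e-setter on 3)
#0 →GY1  (GY1 both-in/both-out from 1)
#2 →J1  (1-jn J1 has f-setter on 0)

b0 stroke→GY1
b1 stroke→GY1
b2 stroke→J1
b3 stroke→J2
b4 stroke→Sf1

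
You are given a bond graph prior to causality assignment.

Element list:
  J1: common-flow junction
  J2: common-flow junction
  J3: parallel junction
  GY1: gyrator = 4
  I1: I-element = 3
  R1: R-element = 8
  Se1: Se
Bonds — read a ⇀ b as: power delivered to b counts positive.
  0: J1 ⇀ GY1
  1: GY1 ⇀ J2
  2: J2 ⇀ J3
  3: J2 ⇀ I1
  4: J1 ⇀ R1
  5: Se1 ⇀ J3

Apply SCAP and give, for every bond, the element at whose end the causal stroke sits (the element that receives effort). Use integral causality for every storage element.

bond 0 →J1
bond 1 →J2
bond 2 →J2
bond 3 →I1
bond 4 →R1
bond 5 →J3

bond 5 |J3  (Se1 (Se) sets effort on bond)
bond 2 |J2  (common-e at J3 fixed by 5)
bond 3 |I1  (I1 outputs flow p/I1)
bond 1 |J2  (J2 flow already set via bond 3)
bond 0 |J1  (GY1 both-in/both-out from 1)
bond 4 |R1  (only one flow-in slot at J1)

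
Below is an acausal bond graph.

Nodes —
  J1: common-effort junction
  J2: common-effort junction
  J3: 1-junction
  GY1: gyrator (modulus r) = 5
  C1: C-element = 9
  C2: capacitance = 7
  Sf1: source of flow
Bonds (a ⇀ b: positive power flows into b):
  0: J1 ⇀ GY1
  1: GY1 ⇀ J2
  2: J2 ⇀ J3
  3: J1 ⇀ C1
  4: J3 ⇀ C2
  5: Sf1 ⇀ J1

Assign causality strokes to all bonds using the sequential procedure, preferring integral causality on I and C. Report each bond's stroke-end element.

β5 stroke→Sf1  (Sf1 (Sf) sets flow on bond)
β3 stroke→J1  (C1 integral (e out))
β0 stroke→GY1  (J1: bond 3 brought effort, rest push out)
β1 stroke→GY1  (GY1 both-in/both-out from 0)
β2 stroke→J2  (J2: last free bond brings effort in)
β4 stroke→J3  (J3 flow already set via bond 2)

bond 0 stroke→GY1
bond 1 stroke→GY1
bond 2 stroke→J2
bond 3 stroke→J1
bond 4 stroke→J3
bond 5 stroke→Sf1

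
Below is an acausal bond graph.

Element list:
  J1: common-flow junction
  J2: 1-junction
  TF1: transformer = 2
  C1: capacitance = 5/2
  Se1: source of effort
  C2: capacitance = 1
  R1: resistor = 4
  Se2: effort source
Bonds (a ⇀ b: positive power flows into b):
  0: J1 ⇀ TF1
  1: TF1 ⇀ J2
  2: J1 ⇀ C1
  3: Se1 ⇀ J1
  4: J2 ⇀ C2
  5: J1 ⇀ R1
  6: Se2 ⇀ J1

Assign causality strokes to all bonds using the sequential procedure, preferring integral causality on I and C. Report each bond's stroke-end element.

b3 →J1  (Se1 fixes effort; stroke away)
b6 →J1  (Se2 fixes effort; stroke away)
b2 →J1  (prefer integral on C1)
b4 →J2  (prefer integral on C2)
b1 →TF1  (closing 1-jn rule on J2)
b0 →J1  (TF1 one-in-one-out from 1)
b5 →R1  (closing 1-jn rule on J1)

β0 stroke→J1
β1 stroke→TF1
β2 stroke→J1
β3 stroke→J1
β4 stroke→J2
β5 stroke→R1
β6 stroke→J1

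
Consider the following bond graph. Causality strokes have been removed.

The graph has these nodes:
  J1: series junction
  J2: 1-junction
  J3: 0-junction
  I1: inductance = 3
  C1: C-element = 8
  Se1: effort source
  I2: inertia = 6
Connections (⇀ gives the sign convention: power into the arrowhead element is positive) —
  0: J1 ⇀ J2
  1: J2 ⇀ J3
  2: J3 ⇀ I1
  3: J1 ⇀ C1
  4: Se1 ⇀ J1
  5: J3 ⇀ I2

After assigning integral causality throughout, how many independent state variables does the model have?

β4 →J1  (Se1: effort source, stroke at far end)
β2 →I1  (I1 integral (f out))
β3 →J1  (C1 outputs effort q/C1)
β0 →J2  (closing 1-jn rule on J1)
β1 →J3  (J2 needs exactly one f-in)
β5 →I2  (J3: bond 1 brought effort, rest push out)

3  (C1, I1, I2 all integral)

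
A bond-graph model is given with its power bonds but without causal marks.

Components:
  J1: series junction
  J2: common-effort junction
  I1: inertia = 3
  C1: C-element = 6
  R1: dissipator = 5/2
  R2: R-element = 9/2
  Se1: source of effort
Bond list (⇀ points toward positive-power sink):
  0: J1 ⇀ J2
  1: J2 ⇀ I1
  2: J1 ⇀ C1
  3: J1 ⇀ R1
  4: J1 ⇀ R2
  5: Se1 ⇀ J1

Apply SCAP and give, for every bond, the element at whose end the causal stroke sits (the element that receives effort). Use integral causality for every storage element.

bond 5 |J1  (Se1: effort source, stroke at far end)
bond 1 |I1  (I1 integral (f out))
bond 0 |J2  (J2 needs exactly one e-in)
bond 2 |J1  (J1 flow already set via bond 0)
bond 3 |J1  (J1: bond 0 brought flow, rest push out)
bond 4 |J1  (J1: bond 0 brought flow, rest push out)

b0 |J2
b1 |I1
b2 |J1
b3 |J1
b4 |J1
b5 |J1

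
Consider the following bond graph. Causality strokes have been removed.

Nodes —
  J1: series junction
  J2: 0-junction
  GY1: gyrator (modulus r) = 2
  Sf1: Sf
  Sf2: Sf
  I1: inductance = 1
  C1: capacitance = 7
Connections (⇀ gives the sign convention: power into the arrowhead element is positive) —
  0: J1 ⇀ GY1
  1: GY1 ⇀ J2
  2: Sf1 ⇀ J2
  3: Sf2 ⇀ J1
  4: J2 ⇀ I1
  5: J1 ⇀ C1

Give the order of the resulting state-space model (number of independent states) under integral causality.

bond 2 stroke→Sf1  (Sf1: flow source, stroke at near end)
bond 3 stroke→Sf2  (Sf2 (Sf) sets flow on bond)
bond 0 stroke→J1  (1-jn J1 has f-setter on 3)
bond 5 stroke→J1  (J1 flow already set via bond 3)
bond 1 stroke→J2  (GY1 both-in/both-out from 0)
bond 4 stroke→I1  (J2: bond 1 brought effort, rest push out)

2  (C1, I1 all integral)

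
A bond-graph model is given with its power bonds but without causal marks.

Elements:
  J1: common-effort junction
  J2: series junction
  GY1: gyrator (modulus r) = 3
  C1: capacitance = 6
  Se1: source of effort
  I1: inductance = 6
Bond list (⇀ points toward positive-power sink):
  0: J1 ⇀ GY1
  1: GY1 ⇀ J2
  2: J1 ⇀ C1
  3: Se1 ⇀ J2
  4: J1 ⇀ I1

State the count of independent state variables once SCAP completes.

b3 →J2  (Se1: effort source, stroke at far end)
b1 →GY1  (only one flow-in slot at J2)
b0 →GY1  (GY1 both-in/both-out from 1)
b2 →J1  (C1 outputs effort q/C1)
b4 →I1  (0-jn J1 has e-setter on 2)

2  (C1, I1 all integral)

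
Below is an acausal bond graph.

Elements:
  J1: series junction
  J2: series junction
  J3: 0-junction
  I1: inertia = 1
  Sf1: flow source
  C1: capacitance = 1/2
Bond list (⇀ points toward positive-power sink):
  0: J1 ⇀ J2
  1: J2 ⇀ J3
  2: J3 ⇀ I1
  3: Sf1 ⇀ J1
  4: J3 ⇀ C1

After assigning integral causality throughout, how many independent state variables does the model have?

2  (C1, I1 all integral)

bond 3 stroke→Sf1  (Sf1 fixes flow; stroke at Sf1)
bond 0 stroke→J1  (1-jn J1 has f-setter on 3)
bond 1 stroke→J2  (J2: bond 0 brought flow, rest push out)
bond 2 stroke→I1  (prefer integral on I1)
bond 4 stroke→J3  (only one effort-in slot at J3)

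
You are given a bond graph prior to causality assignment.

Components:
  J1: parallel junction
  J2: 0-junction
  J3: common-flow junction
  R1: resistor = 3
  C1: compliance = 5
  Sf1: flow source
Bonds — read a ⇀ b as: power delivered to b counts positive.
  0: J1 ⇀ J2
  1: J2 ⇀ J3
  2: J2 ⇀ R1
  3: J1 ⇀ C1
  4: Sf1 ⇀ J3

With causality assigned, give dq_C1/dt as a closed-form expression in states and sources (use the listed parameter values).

dq_C1/dt = -F_Sf1 - q_C1/15

bond 4 |Sf1  (source Sf1 imposes f)
bond 1 |J3  (common-f at J3 fixed by 4)
bond 3 |J1  (C1 outputs effort q/C1)
bond 0 |J2  (J1 effort already set via bond 3)
bond 2 |R1  (J2: bond 0 brought effort, rest push out)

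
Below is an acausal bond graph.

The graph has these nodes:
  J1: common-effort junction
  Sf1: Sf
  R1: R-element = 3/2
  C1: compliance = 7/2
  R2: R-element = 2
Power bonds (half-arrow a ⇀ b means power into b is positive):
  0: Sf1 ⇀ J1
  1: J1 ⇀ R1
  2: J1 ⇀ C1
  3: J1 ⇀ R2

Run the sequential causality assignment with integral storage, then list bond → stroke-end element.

b0 →Sf1  (Sf1 fixes flow; stroke at Sf1)
b2 →J1  (C1 integral (e out))
b1 →R1  (common-e at J1 fixed by 2)
b3 →R2  (0-jn J1 has e-setter on 2)

#0 stroke at Sf1
#1 stroke at R1
#2 stroke at J1
#3 stroke at R2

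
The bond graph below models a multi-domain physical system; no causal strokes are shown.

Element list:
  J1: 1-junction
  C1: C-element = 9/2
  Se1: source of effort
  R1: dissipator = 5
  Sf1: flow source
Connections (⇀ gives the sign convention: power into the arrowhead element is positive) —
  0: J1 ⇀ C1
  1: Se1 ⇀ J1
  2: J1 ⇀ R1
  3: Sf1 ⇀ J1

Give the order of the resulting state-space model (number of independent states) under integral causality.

β1 |J1  (source Se1 imposes e)
β3 |Sf1  (Sf1 (Sf) sets flow on bond)
β0 |J1  (1-jn J1 has f-setter on 3)
β2 |J1  (J1 flow already set via bond 3)

1  (C1 all integral)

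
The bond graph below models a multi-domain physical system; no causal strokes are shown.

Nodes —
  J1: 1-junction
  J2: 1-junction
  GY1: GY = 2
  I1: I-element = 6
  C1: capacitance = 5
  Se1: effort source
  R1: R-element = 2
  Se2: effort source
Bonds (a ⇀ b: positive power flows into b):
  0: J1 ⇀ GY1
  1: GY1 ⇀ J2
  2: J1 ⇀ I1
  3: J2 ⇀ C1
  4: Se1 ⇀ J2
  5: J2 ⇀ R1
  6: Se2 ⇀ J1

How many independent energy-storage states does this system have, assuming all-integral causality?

2  (C1, I1 all integral)

#4 |J2  (source Se1 imposes e)
#6 |J1  (Se2 fixes effort; stroke away)
#2 |I1  (I1 integral (f out))
#0 |J1  (J1: bond 2 brought flow, rest push out)
#1 |J2  (GY GY1: same side as bond 0)
#3 |J2  (prefer integral on C1)
#5 |R1  (closing 1-jn rule on J2)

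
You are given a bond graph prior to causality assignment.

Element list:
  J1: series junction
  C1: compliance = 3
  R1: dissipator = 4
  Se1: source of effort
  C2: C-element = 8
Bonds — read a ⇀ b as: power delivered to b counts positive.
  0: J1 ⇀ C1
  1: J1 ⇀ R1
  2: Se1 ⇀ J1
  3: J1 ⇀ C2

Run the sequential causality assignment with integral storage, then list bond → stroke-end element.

b0 stroke at J1
b1 stroke at R1
b2 stroke at J1
b3 stroke at J1

#2 stroke→J1  (Se1 (Se) sets effort on bond)
#0 stroke→J1  (prefer integral on C1)
#3 stroke→J1  (C2 outputs effort q/C2)
#1 stroke→R1  (only one flow-in slot at J1)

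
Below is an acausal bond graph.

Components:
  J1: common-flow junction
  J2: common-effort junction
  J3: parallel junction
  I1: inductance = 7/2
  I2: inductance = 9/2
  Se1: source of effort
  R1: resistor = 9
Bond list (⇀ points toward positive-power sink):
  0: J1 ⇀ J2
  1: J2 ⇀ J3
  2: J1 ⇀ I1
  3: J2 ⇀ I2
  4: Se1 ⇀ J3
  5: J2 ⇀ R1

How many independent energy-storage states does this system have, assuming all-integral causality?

2  (I1, I2 all integral)

β4 →J3  (Se1 (Se) sets effort on bond)
β1 →J2  (J3 effort already set via bond 4)
β0 →J1  (0-jn J2 has e-setter on 1)
β3 →I2  (J2: bond 1 brought effort, rest push out)
β5 →R1  (0-jn J2 has e-setter on 1)
β2 →I1  (only one flow-in slot at J1)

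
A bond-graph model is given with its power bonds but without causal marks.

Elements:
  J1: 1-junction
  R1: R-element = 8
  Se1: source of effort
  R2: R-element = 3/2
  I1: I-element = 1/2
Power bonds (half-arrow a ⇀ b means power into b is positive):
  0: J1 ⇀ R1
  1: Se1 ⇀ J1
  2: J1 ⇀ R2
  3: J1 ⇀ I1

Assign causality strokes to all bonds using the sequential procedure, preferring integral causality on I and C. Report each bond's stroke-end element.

bond 0 |J1
bond 1 |J1
bond 2 |J1
bond 3 |I1

bond 1 →J1  (Se1 fixes effort; stroke away)
bond 3 →I1  (prefer integral on I1)
bond 0 →J1  (J1 flow already set via bond 3)
bond 2 →J1  (common-f at J1 fixed by 3)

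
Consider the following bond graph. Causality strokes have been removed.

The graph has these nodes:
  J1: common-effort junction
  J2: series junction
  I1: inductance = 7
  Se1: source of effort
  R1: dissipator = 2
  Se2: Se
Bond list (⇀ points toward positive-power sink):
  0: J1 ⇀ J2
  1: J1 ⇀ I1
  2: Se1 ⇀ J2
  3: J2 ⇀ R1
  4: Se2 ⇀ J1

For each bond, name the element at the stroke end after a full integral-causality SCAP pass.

#0 stroke at J2
#1 stroke at I1
#2 stroke at J2
#3 stroke at R1
#4 stroke at J1

bond 2 →J2  (source Se1 imposes e)
bond 4 →J1  (source Se2 imposes e)
bond 0 →J2  (J1 effort already set via bond 4)
bond 1 →I1  (J1 effort already set via bond 4)
bond 3 →R1  (closing 1-jn rule on J2)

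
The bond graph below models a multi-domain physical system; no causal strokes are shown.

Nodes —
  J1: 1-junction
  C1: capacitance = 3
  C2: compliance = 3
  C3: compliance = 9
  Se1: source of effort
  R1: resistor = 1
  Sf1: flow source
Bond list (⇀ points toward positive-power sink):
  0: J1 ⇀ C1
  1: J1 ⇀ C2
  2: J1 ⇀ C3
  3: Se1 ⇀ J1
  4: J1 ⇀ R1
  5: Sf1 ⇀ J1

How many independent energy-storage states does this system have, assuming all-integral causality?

3  (C1, C2, C3 all integral)

b3 |J1  (source Se1 imposes e)
b5 |Sf1  (source Sf1 imposes f)
b0 |J1  (J1: bond 5 brought flow, rest push out)
b1 |J1  (J1: bond 5 brought flow, rest push out)
b2 |J1  (common-f at J1 fixed by 5)
b4 |J1  (1-jn J1 has f-setter on 5)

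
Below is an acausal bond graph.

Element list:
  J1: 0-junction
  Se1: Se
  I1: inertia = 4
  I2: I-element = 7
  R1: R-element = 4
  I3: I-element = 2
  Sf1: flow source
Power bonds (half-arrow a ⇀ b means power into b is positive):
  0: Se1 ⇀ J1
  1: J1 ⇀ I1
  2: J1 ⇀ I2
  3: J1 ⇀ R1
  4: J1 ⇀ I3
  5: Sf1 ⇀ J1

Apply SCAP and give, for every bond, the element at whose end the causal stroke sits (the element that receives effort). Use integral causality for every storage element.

β0 stroke at J1  (Se1: effort source, stroke at far end)
β5 stroke at Sf1  (Sf1: flow source, stroke at near end)
β1 stroke at I1  (0-jn J1 has e-setter on 0)
β2 stroke at I2  (common-e at J1 fixed by 0)
β3 stroke at R1  (J1: bond 0 brought effort, rest push out)
β4 stroke at I3  (0-jn J1 has e-setter on 0)

#0 |J1
#1 |I1
#2 |I2
#3 |R1
#4 |I3
#5 |Sf1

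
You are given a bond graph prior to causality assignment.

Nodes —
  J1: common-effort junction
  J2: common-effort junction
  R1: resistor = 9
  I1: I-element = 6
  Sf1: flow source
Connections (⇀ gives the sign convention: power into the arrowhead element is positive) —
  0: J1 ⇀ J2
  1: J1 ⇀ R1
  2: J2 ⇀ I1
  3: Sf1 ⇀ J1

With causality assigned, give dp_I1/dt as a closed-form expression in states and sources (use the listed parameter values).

β3 stroke at Sf1  (Sf1 (Sf) sets flow on bond)
β2 stroke at I1  (I1 outputs flow p/I1)
β0 stroke at J2  (J2 needs exactly one e-in)
β1 stroke at J1  (closing 0-jn rule on J1)

dp_I1/dt = 9*F_Sf1 - 3*p_I1/2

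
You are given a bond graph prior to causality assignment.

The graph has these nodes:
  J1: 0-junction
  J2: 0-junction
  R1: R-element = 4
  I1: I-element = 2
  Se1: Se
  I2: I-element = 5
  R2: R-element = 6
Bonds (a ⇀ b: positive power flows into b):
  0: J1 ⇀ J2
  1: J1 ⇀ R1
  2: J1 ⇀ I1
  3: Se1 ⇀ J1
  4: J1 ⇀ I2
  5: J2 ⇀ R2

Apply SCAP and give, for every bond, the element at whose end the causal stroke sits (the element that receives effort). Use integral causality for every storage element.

#3 stroke→J1  (source Se1 imposes e)
#0 stroke→J2  (J1 effort already set via bond 3)
#1 stroke→R1  (common-e at J1 fixed by 3)
#2 stroke→I1  (0-jn J1 has e-setter on 3)
#4 stroke→I2  (common-e at J1 fixed by 3)
#5 stroke→R2  (0-jn J2 has e-setter on 0)

bond 0 →J2
bond 1 →R1
bond 2 →I1
bond 3 →J1
bond 4 →I2
bond 5 →R2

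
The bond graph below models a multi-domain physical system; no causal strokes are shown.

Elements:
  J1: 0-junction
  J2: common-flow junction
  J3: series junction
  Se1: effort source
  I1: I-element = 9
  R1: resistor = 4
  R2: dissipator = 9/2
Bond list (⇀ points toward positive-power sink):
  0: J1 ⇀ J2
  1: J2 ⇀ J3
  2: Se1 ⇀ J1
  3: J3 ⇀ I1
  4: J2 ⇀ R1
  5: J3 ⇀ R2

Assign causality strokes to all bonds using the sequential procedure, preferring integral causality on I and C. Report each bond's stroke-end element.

b2 |J1  (Se1: effort source, stroke at far end)
b0 |J2  (J1 effort already set via bond 2)
b3 |I1  (I1: I, integral causality)
b1 |J3  (1-jn J3 has f-setter on 3)
b5 |J3  (common-f at J3 fixed by 3)
b4 |J2  (J2: bond 1 brought flow, rest push out)

b0 →J2
b1 →J3
b2 →J1
b3 →I1
b4 →J2
b5 →J3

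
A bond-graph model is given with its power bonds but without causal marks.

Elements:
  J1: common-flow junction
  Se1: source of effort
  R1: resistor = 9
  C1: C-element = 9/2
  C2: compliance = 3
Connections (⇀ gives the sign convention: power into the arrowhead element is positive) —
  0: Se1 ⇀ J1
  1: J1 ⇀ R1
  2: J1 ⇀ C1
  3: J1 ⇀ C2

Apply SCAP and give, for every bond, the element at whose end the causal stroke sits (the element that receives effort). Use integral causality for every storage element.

bond 0 stroke→J1  (source Se1 imposes e)
bond 2 stroke→J1  (C1: C, integral causality)
bond 3 stroke→J1  (C2: C, integral causality)
bond 1 stroke→R1  (J1 needs exactly one f-in)

bond 0 stroke at J1
bond 1 stroke at R1
bond 2 stroke at J1
bond 3 stroke at J1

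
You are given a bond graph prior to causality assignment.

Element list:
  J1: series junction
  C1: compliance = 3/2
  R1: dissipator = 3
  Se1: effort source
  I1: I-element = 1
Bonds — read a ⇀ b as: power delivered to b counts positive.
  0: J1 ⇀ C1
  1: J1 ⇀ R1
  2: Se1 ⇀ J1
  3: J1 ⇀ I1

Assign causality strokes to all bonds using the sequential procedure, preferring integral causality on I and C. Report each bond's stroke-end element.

#0 |J1
#1 |J1
#2 |J1
#3 |I1

#2 |J1  (Se1 (Se) sets effort on bond)
#0 |J1  (C1: C, integral causality)
#3 |I1  (I1 integral (f out))
#1 |J1  (J1 flow already set via bond 3)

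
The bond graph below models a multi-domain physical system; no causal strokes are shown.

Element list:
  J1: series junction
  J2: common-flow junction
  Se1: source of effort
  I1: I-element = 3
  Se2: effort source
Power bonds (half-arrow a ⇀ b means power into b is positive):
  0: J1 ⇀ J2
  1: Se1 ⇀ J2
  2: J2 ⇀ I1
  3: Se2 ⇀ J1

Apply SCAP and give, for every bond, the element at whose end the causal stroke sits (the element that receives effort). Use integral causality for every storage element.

b1 stroke at J2  (Se1 fixes effort; stroke away)
b3 stroke at J1  (Se2 fixes effort; stroke away)
b0 stroke at J2  (J1 needs exactly one f-in)
b2 stroke at I1  (J2: last free bond brings flow in)

bond 0 |J2
bond 1 |J2
bond 2 |I1
bond 3 |J1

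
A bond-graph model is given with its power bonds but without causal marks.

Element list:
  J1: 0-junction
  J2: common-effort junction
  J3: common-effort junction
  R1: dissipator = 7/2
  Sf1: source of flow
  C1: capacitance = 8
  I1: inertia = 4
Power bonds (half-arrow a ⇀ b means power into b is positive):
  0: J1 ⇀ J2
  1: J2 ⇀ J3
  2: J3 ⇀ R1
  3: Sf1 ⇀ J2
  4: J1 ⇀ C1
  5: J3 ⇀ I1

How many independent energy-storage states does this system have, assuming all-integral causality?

2  (C1, I1 all integral)

β3 stroke at Sf1  (Sf1 fixes flow; stroke at Sf1)
β4 stroke at J1  (C1: C, integral causality)
β0 stroke at J2  (0-jn J1 has e-setter on 4)
β1 stroke at J3  (J2: bond 0 brought effort, rest push out)
β2 stroke at R1  (J3 effort already set via bond 1)
β5 stroke at I1  (common-e at J3 fixed by 1)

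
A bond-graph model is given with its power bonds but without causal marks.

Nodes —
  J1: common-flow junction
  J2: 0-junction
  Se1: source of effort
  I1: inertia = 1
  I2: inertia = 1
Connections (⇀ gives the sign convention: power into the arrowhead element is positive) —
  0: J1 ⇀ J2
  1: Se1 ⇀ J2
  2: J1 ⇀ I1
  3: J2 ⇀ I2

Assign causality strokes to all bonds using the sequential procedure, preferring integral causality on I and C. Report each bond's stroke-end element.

bond 1 |J2  (Se1 (Se) sets effort on bond)
bond 0 |J1  (J2: bond 1 brought effort, rest push out)
bond 3 |I2  (J2 effort already set via bond 1)
bond 2 |I1  (only one flow-in slot at J1)

bond 0 stroke→J1
bond 1 stroke→J2
bond 2 stroke→I1
bond 3 stroke→I2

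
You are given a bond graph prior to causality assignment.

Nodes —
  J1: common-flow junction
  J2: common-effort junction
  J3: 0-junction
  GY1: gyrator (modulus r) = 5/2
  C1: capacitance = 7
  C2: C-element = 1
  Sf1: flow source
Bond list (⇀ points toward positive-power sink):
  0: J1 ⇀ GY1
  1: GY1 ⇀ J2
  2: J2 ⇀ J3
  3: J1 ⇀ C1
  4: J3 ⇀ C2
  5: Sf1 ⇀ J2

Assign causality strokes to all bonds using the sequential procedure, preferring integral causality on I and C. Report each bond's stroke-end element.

β5 stroke→Sf1  (Sf1 fixes flow; stroke at Sf1)
β3 stroke→J1  (prefer integral on C1)
β0 stroke→GY1  (only one flow-in slot at J1)
β1 stroke→GY1  (through GY1, causality inverts; strokes same side of GY1)
β2 stroke→J2  (J2: last free bond brings effort in)
β4 stroke→J3  (J3: last free bond brings effort in)

b0 stroke at GY1
b1 stroke at GY1
b2 stroke at J2
b3 stroke at J1
b4 stroke at J3
b5 stroke at Sf1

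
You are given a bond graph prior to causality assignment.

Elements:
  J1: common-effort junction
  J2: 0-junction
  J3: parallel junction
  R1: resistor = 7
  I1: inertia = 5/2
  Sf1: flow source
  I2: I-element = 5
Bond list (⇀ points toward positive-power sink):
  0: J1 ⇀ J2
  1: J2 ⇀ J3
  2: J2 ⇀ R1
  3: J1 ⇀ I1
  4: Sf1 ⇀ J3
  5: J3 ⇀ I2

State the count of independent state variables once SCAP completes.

2  (I1, I2 all integral)

#4 →Sf1  (Sf1: flow source, stroke at near end)
#3 →I1  (I1: I, integral causality)
#0 →J1  (closing 0-jn rule on J1)
#5 →I2  (I2 integral (f out))
#1 →J3  (closing 0-jn rule on J3)
#2 →J2  (closing 0-jn rule on J2)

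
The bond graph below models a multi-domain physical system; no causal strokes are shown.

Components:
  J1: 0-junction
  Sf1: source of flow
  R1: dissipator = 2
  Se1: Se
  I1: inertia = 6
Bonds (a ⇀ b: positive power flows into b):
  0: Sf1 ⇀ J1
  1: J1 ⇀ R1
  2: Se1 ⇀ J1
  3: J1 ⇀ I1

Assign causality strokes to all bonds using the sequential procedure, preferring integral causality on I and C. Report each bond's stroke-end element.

β0 stroke→Sf1  (source Sf1 imposes f)
β2 stroke→J1  (Se1: effort source, stroke at far end)
β1 stroke→R1  (J1 effort already set via bond 2)
β3 stroke→I1  (common-e at J1 fixed by 2)

b0 →Sf1
b1 →R1
b2 →J1
b3 →I1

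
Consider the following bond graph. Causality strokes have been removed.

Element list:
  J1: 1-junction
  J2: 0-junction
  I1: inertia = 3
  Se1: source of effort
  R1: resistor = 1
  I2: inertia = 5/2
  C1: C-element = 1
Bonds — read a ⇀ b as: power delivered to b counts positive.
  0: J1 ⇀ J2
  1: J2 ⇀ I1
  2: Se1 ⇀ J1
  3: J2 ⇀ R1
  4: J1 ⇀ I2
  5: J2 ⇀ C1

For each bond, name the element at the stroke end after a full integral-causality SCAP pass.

β0 |J1
β1 |I1
β2 |J1
β3 |R1
β4 |I2
β5 |J2

β2 →J1  (source Se1 imposes e)
β1 →I1  (I1: I, integral causality)
β4 →I2  (I2 outputs flow p/I2)
β0 →J1  (1-jn J1 has f-setter on 4)
β5 →J2  (prefer integral on C1)
β3 →R1  (J2: bond 5 brought effort, rest push out)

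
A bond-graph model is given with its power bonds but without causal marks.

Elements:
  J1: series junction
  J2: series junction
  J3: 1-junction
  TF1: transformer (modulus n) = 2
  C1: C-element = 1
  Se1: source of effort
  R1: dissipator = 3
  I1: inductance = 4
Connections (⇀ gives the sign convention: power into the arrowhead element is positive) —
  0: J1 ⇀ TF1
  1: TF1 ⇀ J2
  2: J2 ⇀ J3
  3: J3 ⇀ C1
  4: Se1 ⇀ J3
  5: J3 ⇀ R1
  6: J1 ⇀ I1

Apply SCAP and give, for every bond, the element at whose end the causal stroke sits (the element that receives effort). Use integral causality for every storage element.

β0 →J1
β1 →TF1
β2 →J2
β3 →J3
β4 →J3
β5 →J3
β6 →I1

β4 stroke→J3  (Se1 fixes effort; stroke away)
β3 stroke→J3  (C1: C, integral causality)
β6 stroke→I1  (I1 integral (f out))
β0 stroke→J1  (J1 flow already set via bond 6)
β1 stroke→TF1  (TF TF1: opposite of bond 0)
β2 stroke→J2  (J2: bond 1 brought flow, rest push out)
β5 stroke→J3  (common-f at J3 fixed by 2)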